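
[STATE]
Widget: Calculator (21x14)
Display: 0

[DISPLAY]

                    0
┌───┬───┬───┬───┐    
│ 7 │ 8 │ 9 │ ÷ │    
├───┼───┼───┼───┤    
│ 4 │ 5 │ 6 │ × │    
├───┼───┼───┼───┤    
│ 1 │ 2 │ 3 │ - │    
├───┼───┼───┼───┤    
│ 0 │ . │ = │ + │    
├───┼───┼───┼───┤    
│ C │ MC│ MR│ M+│    
└───┴───┴───┴───┘    
                     
                     


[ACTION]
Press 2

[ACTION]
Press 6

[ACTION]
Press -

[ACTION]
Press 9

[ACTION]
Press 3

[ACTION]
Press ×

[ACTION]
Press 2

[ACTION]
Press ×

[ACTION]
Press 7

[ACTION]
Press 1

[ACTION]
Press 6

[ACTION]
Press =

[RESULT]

               -95944
┌───┬───┬───┬───┐    
│ 7 │ 8 │ 9 │ ÷ │    
├───┼───┼───┼───┤    
│ 4 │ 5 │ 6 │ × │    
├───┼───┼───┼───┤    
│ 1 │ 2 │ 3 │ - │    
├───┼───┼───┼───┤    
│ 0 │ . │ = │ + │    
├───┼───┼───┼───┤    
│ C │ MC│ MR│ M+│    
└───┴───┴───┴───┘    
                     
                     


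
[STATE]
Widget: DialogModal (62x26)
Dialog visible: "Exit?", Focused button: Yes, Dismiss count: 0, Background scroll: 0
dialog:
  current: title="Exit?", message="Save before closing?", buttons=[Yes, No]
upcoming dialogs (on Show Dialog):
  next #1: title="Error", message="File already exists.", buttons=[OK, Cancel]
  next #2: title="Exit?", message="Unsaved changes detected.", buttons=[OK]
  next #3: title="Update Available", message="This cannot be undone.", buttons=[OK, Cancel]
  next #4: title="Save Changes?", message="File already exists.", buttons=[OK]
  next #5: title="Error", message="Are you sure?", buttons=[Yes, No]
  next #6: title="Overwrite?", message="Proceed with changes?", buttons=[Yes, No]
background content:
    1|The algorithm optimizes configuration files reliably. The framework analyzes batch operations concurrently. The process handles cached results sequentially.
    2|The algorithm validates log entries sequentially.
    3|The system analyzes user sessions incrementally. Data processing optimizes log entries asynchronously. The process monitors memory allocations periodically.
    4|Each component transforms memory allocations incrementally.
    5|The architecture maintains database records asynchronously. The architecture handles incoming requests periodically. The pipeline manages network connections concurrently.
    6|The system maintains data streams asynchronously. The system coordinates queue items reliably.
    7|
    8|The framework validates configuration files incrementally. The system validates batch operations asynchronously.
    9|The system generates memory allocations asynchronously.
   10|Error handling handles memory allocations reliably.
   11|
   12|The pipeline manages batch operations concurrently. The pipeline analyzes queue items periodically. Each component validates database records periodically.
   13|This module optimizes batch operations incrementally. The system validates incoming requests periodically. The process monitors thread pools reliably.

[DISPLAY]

The algorithm optimizes configuration files reliably. The fram
The algorithm validates log entries sequentially.             
The system analyzes user sessions incrementally. Data processi
Each component transforms memory allocations incrementally.   
The architecture maintains database records asynchronously. Th
The system maintains data streams asynchronously. The system c
                                                              
The framework validates configuration files incrementally. The
The system generates memory allocations asynchronously.       
Error handling handles memory allocations reliably.           
                   ┌──────────────────────┐                   
The pipeline manage│        Exit?         │rrently. The pipeli
This module optimiz│ Save before closing? │ementally. The syst
                   │      [Yes]  No       │                   
                   └──────────────────────┘                   
                                                              
                                                              
                                                              
                                                              
                                                              
                                                              
                                                              
                                                              
                                                              
                                                              
                                                              


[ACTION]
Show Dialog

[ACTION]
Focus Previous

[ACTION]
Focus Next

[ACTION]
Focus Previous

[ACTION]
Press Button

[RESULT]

The algorithm optimizes configuration files reliably. The fram
The algorithm validates log entries sequentially.             
The system analyzes user sessions incrementally. Data processi
Each component transforms memory allocations incrementally.   
The architecture maintains database records asynchronously. Th
The system maintains data streams asynchronously. The system c
                                                              
The framework validates configuration files incrementally. The
The system generates memory allocations asynchronously.       
Error handling handles memory allocations reliably.           
                                                              
The pipeline manages batch operations concurrently. The pipeli
This module optimizes batch operations incrementally. The syst
                                                              
                                                              
                                                              
                                                              
                                                              
                                                              
                                                              
                                                              
                                                              
                                                              
                                                              
                                                              
                                                              


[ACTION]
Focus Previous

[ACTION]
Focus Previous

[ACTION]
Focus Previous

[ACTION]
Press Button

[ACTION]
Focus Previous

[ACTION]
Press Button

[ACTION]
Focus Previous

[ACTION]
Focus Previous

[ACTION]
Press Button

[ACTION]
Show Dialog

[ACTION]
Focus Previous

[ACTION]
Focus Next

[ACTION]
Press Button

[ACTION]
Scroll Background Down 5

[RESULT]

The system maintains data streams asynchronously. The system c
                                                              
The framework validates configuration files incrementally. The
The system generates memory allocations asynchronously.       
Error handling handles memory allocations reliably.           
                                                              
The pipeline manages batch operations concurrently. The pipeli
This module optimizes batch operations incrementally. The syst
                                                              
                                                              
                                                              
                                                              
                                                              
                                                              
                                                              
                                                              
                                                              
                                                              
                                                              
                                                              
                                                              
                                                              
                                                              
                                                              
                                                              
                                                              


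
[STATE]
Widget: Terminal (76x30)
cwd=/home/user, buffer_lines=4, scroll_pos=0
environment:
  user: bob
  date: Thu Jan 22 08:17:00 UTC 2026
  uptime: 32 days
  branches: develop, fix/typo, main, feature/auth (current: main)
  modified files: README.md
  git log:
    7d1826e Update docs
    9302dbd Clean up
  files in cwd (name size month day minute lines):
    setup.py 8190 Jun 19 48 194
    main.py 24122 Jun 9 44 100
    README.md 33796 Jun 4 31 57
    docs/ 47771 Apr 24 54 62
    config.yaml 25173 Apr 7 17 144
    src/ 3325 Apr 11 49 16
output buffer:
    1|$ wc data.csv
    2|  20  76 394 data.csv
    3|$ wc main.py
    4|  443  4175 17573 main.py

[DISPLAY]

$ wc data.csv                                                               
  20  76 394 data.csv                                                       
$ wc main.py                                                                
  443  4175 17573 main.py                                                   
$ █                                                                         
                                                                            
                                                                            
                                                                            
                                                                            
                                                                            
                                                                            
                                                                            
                                                                            
                                                                            
                                                                            
                                                                            
                                                                            
                                                                            
                                                                            
                                                                            
                                                                            
                                                                            
                                                                            
                                                                            
                                                                            
                                                                            
                                                                            
                                                                            
                                                                            
                                                                            


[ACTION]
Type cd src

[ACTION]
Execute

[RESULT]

$ wc data.csv                                                               
  20  76 394 data.csv                                                       
$ wc main.py                                                                
  443  4175 17573 main.py                                                   
$ cd src                                                                    
                                                                            
$ █                                                                         
                                                                            
                                                                            
                                                                            
                                                                            
                                                                            
                                                                            
                                                                            
                                                                            
                                                                            
                                                                            
                                                                            
                                                                            
                                                                            
                                                                            
                                                                            
                                                                            
                                                                            
                                                                            
                                                                            
                                                                            
                                                                            
                                                                            
                                                                            


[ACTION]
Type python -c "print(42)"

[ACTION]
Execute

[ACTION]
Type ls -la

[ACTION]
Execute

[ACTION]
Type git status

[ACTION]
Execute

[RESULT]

$ wc data.csv                                                               
  20  76 394 data.csv                                                       
$ wc main.py                                                                
  443  4175 17573 main.py                                                   
$ cd src                                                                    
                                                                            
$ python -c "print(42)"                                                     
42                                                                          
$ ls -la                                                                    
-rw-r--r--  1 bob group     8190 Jun 19 10:48 setup.py                      
-rw-r--r--  1 bob group    24122 Jun  9 10:44 main.py                       
-rw-r--r--  1 bob group    33796 Jun  4 10:31 README.md                     
drwxr-xr-x  1 bob group    47771 Apr 24 10:54 docs/                         
-rw-r--r--  1 bob group    25173 Apr  7 10:17 config.yaml                   
drwxr-xr-x  1 bob group     3325 Apr 11 10:49 src/                          
$ git status                                                                
On branch main                                                              
Changes not staged for commit:                                              
                                                                            
        modified:   README.md                                               
$ █                                                                         
                                                                            
                                                                            
                                                                            
                                                                            
                                                                            
                                                                            
                                                                            
                                                                            
                                                                            


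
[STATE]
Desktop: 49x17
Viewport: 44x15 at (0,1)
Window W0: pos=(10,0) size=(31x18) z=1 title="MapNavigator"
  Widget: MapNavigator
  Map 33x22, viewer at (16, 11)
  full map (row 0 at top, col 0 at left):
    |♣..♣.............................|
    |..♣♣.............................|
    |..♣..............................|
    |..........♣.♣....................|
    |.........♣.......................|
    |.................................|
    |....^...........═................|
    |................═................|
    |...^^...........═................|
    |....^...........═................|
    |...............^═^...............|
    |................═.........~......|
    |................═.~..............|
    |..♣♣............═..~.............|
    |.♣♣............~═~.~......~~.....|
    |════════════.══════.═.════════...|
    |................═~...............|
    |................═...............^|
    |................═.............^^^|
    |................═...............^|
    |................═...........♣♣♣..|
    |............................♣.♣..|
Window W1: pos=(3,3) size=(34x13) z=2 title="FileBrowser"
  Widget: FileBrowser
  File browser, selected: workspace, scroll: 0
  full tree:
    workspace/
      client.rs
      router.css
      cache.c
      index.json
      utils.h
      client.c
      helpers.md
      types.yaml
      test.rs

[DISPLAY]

          ┃ MapNavigator                ┃   
          ┠─────────────────────────────┨   
   ┏━━━━━━━━━━━━━━━━━━━━━━━━━━━━━━━━┓...┃   
   ┃ FileBrowser                    ┃...┃   
   ┠────────────────────────────────┨...┃   
   ┃> [-] workspace/                ┃...┃   
   ┃    client.rs                   ┃...┃   
   ┃    router.css                  ┃...┃   
   ┃    cache.c                     ┃...┃   
   ┃    index.json                  ┃...┃   
   ┃    utils.h                     ┃...┃   
   ┃    client.c                    ┃...┃   
   ┃    helpers.md                  ┃...┃   
   ┃    types.yaml                  ┃══.┃   
   ┗━━━━━━━━━━━━━━━━━━━━━━━━━━━━━━━━┛...┃   


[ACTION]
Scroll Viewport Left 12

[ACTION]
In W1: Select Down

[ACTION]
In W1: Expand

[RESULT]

          ┃ MapNavigator                ┃   
          ┠─────────────────────────────┨   
   ┏━━━━━━━━━━━━━━━━━━━━━━━━━━━━━━━━┓...┃   
   ┃ FileBrowser                    ┃...┃   
   ┠────────────────────────────────┨...┃   
   ┃  [-] workspace/                ┃...┃   
   ┃  > client.rs                   ┃...┃   
   ┃    router.css                  ┃...┃   
   ┃    cache.c                     ┃...┃   
   ┃    index.json                  ┃...┃   
   ┃    utils.h                     ┃...┃   
   ┃    client.c                    ┃...┃   
   ┃    helpers.md                  ┃...┃   
   ┃    types.yaml                  ┃══.┃   
   ┗━━━━━━━━━━━━━━━━━━━━━━━━━━━━━━━━┛...┃   


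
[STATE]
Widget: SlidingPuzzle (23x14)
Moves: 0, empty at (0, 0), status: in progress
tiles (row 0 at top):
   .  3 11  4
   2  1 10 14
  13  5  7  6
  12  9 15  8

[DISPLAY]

┌────┬────┬────┬────┐  
│    │  3 │ 11 │  4 │  
├────┼────┼────┼────┤  
│  2 │  1 │ 10 │ 14 │  
├────┼────┼────┼────┤  
│ 13 │  5 │  7 │  6 │  
├────┼────┼────┼────┤  
│ 12 │  9 │ 15 │  8 │  
└────┴────┴────┴────┘  
Moves: 0               
                       
                       
                       
                       


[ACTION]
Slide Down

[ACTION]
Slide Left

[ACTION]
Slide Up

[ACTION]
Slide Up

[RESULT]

┌────┬────┬────┬────┐  
│  3 │  1 │ 11 │  4 │  
├────┼────┼────┼────┤  
│  2 │  5 │ 10 │ 14 │  
├────┼────┼────┼────┤  
│ 13 │    │  7 │  6 │  
├────┼────┼────┼────┤  
│ 12 │  9 │ 15 │  8 │  
└────┴────┴────┴────┘  
Moves: 3               
                       
                       
                       
                       


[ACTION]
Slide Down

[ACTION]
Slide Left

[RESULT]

┌────┬────┬────┬────┐  
│  3 │  1 │ 11 │  4 │  
├────┼────┼────┼────┤  
│  2 │ 10 │    │ 14 │  
├────┼────┼────┼────┤  
│ 13 │  5 │  7 │  6 │  
├────┼────┼────┼────┤  
│ 12 │  9 │ 15 │  8 │  
└────┴────┴────┴────┘  
Moves: 5               
                       
                       
                       
                       


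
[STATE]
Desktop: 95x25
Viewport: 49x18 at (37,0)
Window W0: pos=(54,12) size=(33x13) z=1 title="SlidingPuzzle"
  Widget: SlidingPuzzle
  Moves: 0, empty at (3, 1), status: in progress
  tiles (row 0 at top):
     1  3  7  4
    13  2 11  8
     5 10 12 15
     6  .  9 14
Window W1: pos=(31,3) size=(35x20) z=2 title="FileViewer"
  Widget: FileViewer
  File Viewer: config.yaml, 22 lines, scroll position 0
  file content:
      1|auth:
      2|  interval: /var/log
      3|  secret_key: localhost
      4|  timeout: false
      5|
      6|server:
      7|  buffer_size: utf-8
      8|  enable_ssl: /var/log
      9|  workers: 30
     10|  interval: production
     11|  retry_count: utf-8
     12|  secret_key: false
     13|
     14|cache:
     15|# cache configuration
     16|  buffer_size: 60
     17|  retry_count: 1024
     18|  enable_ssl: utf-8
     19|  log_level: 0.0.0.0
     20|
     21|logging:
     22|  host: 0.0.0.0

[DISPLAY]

                                                 
                                                 
                                                 
━━━━━━━━━━━━━━━━━━━━━━━━━━━━┓                    
Viewer                      ┃                    
────────────────────────────┨                    
                           ▲┃                    
erval: /var/log            █┃                    
ret_key: localhost         ░┃                    
eout: false                ░┃                    
                           ░┃                    
r:                         ░┃                    
fer_size: utf-8            ░┃━━━━━━━━━━━━━━━━━━━━
ble_ssl: /var/log          ░┃zle                 
kers: 30                   ░┃────────────────────
erval: production          ░┃────┬────┐          
ry_count: utf-8            ░┃  7 │  4 │          
ret_key: false             ░┃────┼────┤          


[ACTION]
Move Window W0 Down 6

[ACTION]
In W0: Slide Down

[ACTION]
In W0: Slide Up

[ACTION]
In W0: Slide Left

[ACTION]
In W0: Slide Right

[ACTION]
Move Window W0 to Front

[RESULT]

                                                 
                                                 
                                                 
━━━━━━━━━━━━━━━━━━━━━━━━━━━━┓                    
Viewer                      ┃                    
────────────────────────────┨                    
                           ▲┃                    
erval: /var/log            █┃                    
ret_key: localhost         ░┃                    
eout: false                ░┃                    
                           ░┃                    
r:                         ░┃                    
fer_size: utf-8  ┏━━━━━━━━━━━━━━━━━━━━━━━━━━━━━━━
ble_ssl: /var/log┃ SlidingPuzzle                 
kers: 30         ┠───────────────────────────────
erval: production┃┌────┬────┬────┬────┐          
ry_count: utf-8  ┃│  1 │  3 │  7 │  4 │          
ret_key: false   ┃├────┼────┼────┼────┤          


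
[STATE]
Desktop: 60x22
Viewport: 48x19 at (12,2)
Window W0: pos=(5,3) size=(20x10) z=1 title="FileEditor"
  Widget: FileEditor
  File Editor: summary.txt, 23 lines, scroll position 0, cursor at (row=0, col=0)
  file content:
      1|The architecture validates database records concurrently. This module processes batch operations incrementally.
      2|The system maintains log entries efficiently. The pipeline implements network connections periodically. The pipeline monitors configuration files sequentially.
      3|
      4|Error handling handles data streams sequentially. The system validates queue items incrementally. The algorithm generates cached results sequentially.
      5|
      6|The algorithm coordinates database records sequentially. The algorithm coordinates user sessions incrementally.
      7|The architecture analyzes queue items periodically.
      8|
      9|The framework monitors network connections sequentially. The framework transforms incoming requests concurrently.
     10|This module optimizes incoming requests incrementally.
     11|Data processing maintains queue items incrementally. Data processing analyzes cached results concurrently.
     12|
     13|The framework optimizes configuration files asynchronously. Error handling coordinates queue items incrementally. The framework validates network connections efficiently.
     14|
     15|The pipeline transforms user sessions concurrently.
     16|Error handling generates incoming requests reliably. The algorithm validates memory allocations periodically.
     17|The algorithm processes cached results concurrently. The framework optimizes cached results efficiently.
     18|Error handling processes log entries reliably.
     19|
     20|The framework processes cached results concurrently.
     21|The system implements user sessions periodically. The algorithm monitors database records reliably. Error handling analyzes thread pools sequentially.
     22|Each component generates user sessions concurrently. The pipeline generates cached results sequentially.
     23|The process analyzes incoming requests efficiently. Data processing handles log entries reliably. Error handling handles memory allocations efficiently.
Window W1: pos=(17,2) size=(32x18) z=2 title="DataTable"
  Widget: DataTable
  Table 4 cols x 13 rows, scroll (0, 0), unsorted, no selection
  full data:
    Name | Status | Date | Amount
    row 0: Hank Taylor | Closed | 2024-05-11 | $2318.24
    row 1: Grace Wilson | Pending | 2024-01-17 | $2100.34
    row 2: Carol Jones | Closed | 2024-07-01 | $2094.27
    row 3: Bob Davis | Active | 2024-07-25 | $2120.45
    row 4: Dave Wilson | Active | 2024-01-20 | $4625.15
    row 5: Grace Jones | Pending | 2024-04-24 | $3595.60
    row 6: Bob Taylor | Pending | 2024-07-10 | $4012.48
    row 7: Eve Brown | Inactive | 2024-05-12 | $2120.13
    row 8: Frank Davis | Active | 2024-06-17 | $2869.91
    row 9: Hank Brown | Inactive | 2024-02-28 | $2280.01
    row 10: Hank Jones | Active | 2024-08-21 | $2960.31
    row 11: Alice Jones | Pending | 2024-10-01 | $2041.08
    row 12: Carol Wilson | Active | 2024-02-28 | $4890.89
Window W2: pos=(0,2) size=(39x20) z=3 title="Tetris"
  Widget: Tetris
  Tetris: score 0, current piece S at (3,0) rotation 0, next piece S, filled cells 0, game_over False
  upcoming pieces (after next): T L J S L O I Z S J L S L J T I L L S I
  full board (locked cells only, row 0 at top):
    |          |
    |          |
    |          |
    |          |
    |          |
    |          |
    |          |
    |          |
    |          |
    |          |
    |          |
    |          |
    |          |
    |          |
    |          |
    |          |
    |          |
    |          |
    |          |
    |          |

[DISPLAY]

━━━━━━━━━━━━━━━━━━━━━━━━━━┓━━━━━━━━━┓           
                          ┃         ┃           
──────────────────────────┨─────────┨           
Next:                     ┃│Date    ┃           
 ░░                       ┃┼────────┃           
░░                        ┃│2024-05-┃           
                          ┃│2024-01-┃           
                          ┃│2024-07-┃           
                          ┃│2024-07-┃           
Score:                    ┃│2024-01-┃           
0                         ┃│2024-04-┃           
                          ┃│2024-07-┃           
                          ┃│2024-05-┃           
                          ┃│2024-06-┃           
                          ┃│2024-02-┃           
                          ┃│2024-08-┃           
                          ┃│2024-10-┃           
                          ┃━━━━━━━━━┛           
                          ┃                     


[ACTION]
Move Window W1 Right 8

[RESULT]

━━━━━━━━━━━━━━━━━━━━━━━━━━┓━━━━━━━━━━━━━━━━━┓   
                          ┃                 ┃   
──────────────────────────┨─────────────────┨   
Next:                     ┃Status  │Date    ┃   
 ░░                       ┃────────┼────────┃   
░░                        ┃Closed  │2024-05-┃   
                          ┃Pending │2024-01-┃   
                          ┃Closed  │2024-07-┃   
                          ┃Active  │2024-07-┃   
Score:                    ┃Active  │2024-01-┃   
0                         ┃Pending │2024-04-┃   
                          ┃Pending │2024-07-┃   
                          ┃Inactive│2024-05-┃   
                          ┃Active  │2024-06-┃   
                          ┃Inactive│2024-02-┃   
                          ┃Active  │2024-08-┃   
                          ┃Pending │2024-10-┃   
                          ┃━━━━━━━━━━━━━━━━━┛   
                          ┃                     


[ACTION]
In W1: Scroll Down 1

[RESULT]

━━━━━━━━━━━━━━━━━━━━━━━━━━┓━━━━━━━━━━━━━━━━━┓   
                          ┃                 ┃   
──────────────────────────┨─────────────────┨   
Next:                     ┃Status  │Date    ┃   
 ░░                       ┃────────┼────────┃   
░░                        ┃Pending │2024-01-┃   
                          ┃Closed  │2024-07-┃   
                          ┃Active  │2024-07-┃   
                          ┃Active  │2024-01-┃   
Score:                    ┃Pending │2024-04-┃   
0                         ┃Pending │2024-07-┃   
                          ┃Inactive│2024-05-┃   
                          ┃Active  │2024-06-┃   
                          ┃Inactive│2024-02-┃   
                          ┃Active  │2024-08-┃   
                          ┃Pending │2024-10-┃   
                          ┃Active  │2024-02-┃   
                          ┃━━━━━━━━━━━━━━━━━┛   
                          ┃                     


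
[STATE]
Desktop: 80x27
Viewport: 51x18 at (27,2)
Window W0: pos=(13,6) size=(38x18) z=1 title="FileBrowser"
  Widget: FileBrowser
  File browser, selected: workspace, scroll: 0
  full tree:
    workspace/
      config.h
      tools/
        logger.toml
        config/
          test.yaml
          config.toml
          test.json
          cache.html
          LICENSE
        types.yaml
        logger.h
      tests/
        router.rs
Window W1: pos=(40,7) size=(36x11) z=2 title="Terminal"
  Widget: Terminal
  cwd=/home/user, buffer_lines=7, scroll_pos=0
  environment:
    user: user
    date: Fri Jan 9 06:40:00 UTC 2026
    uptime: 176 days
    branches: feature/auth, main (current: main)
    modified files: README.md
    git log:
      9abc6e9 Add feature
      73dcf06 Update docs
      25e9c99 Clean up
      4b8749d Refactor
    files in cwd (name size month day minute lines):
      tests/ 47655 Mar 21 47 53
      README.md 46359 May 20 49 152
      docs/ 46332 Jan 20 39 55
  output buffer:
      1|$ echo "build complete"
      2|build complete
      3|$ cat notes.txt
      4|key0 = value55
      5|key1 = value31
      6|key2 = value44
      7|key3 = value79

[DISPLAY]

                                                   
                                                   
                                                   
                                                   
━━━━━━━━━━━━━━━━━━━━━━━┓                           
             ┏━━━━━━━━━━━━━━━━━━━━━━━━━━━━━━━━━━┓  
─────────────┃ Terminal                         ┃  
ce/          ┠──────────────────────────────────┨  
             ┃$ echo "build complete"           ┃  
/            ┃build complete                    ┃  
/            ┃$ cat notes.txt                   ┃  
             ┃key0 = value55                    ┃  
             ┃key1 = value31                    ┃  
             ┃key2 = value44                    ┃  
             ┃key3 = value79                    ┃  
             ┗━━━━━━━━━━━━━━━━━━━━━━━━━━━━━━━━━━┛  
                       ┃                           
                       ┃                           


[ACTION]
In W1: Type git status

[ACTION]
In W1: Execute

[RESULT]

                                                   
                                                   
                                                   
                                                   
━━━━━━━━━━━━━━━━━━━━━━━┓                           
             ┏━━━━━━━━━━━━━━━━━━━━━━━━━━━━━━━━━━┓  
─────────────┃ Terminal                         ┃  
ce/          ┠──────────────────────────────────┨  
             ┃key3 = value79                    ┃  
/            ┃$ git status                      ┃  
/            ┃On branch main                    ┃  
             ┃Changes not staged for commit:    ┃  
             ┃                                  ┃  
             ┃        modified:   README.md     ┃  
             ┃$ █                               ┃  
             ┗━━━━━━━━━━━━━━━━━━━━━━━━━━━━━━━━━━┛  
                       ┃                           
                       ┃                           


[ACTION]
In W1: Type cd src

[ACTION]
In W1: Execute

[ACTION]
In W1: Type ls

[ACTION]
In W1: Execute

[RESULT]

                                                   
                                                   
                                                   
                                                   
━━━━━━━━━━━━━━━━━━━━━━━┓                           
             ┏━━━━━━━━━━━━━━━━━━━━━━━━━━━━━━━━━━┓  
─────────────┃ Terminal                         ┃  
ce/          ┠──────────────────────────────────┨  
             ┃                                  ┃  
/            ┃        modified:   README.md     ┃  
/            ┃$ cd src                          ┃  
             ┃                                  ┃  
             ┃$ ls                              ┃  
             ┃tests/  README.md  docs/          ┃  
             ┃$ █                               ┃  
             ┗━━━━━━━━━━━━━━━━━━━━━━━━━━━━━━━━━━┛  
                       ┃                           
                       ┃                           


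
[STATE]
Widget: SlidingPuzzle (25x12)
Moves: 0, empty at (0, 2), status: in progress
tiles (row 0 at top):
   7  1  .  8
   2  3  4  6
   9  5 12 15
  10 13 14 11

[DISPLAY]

┌────┬────┬────┬────┐    
│  7 │  1 │    │  8 │    
├────┼────┼────┼────┤    
│  2 │  3 │  4 │  6 │    
├────┼────┼────┼────┤    
│  9 │  5 │ 12 │ 15 │    
├────┼────┼────┼────┤    
│ 10 │ 13 │ 14 │ 11 │    
└────┴────┴────┴────┘    
Moves: 0                 
                         
                         


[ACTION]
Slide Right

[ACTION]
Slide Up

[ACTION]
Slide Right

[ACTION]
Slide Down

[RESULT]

┌────┬────┬────┬────┐    
│    │  3 │  1 │  8 │    
├────┼────┼────┼────┤    
│  7 │  2 │  4 │  6 │    
├────┼────┼────┼────┤    
│  9 │  5 │ 12 │ 15 │    
├────┼────┼────┼────┤    
│ 10 │ 13 │ 14 │ 11 │    
└────┴────┴────┴────┘    
Moves: 4                 
                         
                         


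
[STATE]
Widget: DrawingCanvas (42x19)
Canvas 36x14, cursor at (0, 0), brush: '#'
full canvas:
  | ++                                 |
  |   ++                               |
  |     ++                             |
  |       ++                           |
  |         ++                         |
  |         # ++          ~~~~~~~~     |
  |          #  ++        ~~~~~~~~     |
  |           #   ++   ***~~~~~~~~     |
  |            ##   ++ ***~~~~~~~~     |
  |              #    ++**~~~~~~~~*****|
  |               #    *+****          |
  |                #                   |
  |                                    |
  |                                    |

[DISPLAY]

+++                                       
   ++                                     
     ++                                   
       ++                                 
         ++                               
         # ++          ~~~~~~~~           
          #  ++        ~~~~~~~~           
           #   ++   ***~~~~~~~~           
            ##   ++ ***~~~~~~~~           
              #    ++**~~~~~~~~*****      
               #    *+****                
                #                         
                                          
                                          
                                          
                                          
                                          
                                          
                                          


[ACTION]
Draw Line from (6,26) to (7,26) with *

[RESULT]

+++                                       
   ++                                     
     ++                                   
       ++                                 
         ++                               
         # ++          ~~~~~~~~           
          #  ++        ~~~*~~~~           
           #   ++   ***~~~*~~~~           
            ##   ++ ***~~~~~~~~           
              #    ++**~~~~~~~~*****      
               #    *+****                
                #                         
                                          
                                          
                                          
                                          
                                          
                                          
                                          


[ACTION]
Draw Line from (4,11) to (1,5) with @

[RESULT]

+++                                       
   ++@                                    
     +@@                                  
       +@@                                
         +@@                              
         # ++          ~~~~~~~~           
          #  ++        ~~~*~~~~           
           #   ++   ***~~~*~~~~           
            ##   ++ ***~~~~~~~~           
              #    ++**~~~~~~~~*****      
               #    *+****                
                #                         
                                          
                                          
                                          
                                          
                                          
                                          
                                          
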